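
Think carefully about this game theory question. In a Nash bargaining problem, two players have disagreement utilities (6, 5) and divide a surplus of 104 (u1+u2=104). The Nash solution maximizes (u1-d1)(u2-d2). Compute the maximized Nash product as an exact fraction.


Step 1: The Nash solution splits surplus symmetrically above the disagreement point
Step 2: u1 = (total + d1 - d2)/2 = (104 + 6 - 5)/2 = 105/2
Step 3: u2 = (total - d1 + d2)/2 = (104 - 6 + 5)/2 = 103/2
Step 4: Nash product = (105/2 - 6) * (103/2 - 5)
Step 5: = 93/2 * 93/2 = 8649/4

8649/4


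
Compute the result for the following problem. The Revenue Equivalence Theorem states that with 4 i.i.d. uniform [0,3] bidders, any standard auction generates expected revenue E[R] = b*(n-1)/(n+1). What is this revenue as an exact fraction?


Step 1: By Revenue Equivalence, expected revenue = b*(n-1)/(n+1)
Step 2: Substituting n = 4, b = 3
Step 3: Revenue = 3*(4-1)/(4+1) = 3*3/5
Step 4: Revenue = 9/5

9/5


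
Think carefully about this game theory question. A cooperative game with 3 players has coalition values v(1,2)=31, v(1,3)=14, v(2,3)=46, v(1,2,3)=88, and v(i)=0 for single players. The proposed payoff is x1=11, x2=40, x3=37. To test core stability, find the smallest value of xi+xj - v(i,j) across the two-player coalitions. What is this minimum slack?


Step 1: Slack for coalition (1,2): x1+x2 - v12 = 51 - 31 = 20
Step 2: Slack for coalition (1,3): x1+x3 - v13 = 48 - 14 = 34
Step 3: Slack for coalition (2,3): x2+x3 - v23 = 77 - 46 = 31
Step 4: Minimum slack = min(20, 34, 31) = 20, attained by (1,2); no pair can gain by deviating, so the allocation is in the core

20


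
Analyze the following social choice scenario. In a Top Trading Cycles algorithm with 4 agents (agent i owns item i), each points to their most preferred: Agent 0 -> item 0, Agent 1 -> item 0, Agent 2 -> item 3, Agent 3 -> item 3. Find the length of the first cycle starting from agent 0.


Step 1: Trace the pointer graph from agent 0: 0 -> 0
Step 2: A cycle is detected when we revisit agent 0
Step 3: The cycle is: 0 -> 0
Step 4: Cycle length = 1

1


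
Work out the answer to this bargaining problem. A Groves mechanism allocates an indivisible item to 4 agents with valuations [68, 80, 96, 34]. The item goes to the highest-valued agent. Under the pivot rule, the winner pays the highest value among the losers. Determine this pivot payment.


Step 1: The efficient winner is agent 2 with value 96
Step 2: Other agents' values: [68, 80, 34]
Step 3: Pivot payment = max(others) = 80
Step 4: The winner pays 80

80


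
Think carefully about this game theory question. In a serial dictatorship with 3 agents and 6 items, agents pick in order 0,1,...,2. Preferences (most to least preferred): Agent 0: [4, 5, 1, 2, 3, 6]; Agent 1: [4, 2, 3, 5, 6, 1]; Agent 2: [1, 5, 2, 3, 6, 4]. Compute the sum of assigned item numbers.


Step 1: Agent 0 picks item 4
Step 2: Agent 1 picks item 2
Step 3: Agent 2 picks item 1
Step 4: Sum = 4 + 2 + 1 = 7

7


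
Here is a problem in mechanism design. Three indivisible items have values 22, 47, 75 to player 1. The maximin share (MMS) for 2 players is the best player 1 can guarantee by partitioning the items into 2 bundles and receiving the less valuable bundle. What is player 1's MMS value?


Step 1: Item values = 22, 47, 75
Step 2: Enumerate all 2-bundle partitions and take the smaller bundle:
  Partition 1: {22} vs {47,75} -> bundles 22, 122; min = 22
  Partition 2: {47} vs {22,75} -> bundles 47, 97; min = 47
  Partition 3: {75} vs {22,47} -> bundles 75, 69; min = 69
Step 3: MMS = max(22, 47, 69) = 69

69


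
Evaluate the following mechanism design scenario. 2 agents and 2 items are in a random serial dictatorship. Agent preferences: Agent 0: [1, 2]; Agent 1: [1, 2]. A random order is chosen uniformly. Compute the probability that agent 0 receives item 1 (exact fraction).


Step 1: Agent 0 wants item 1
Step 2: There are 2 possible orderings of agents
Step 3: In 1 orderings, agent 0 gets item 1
Step 4: Probability = 1/2

1/2


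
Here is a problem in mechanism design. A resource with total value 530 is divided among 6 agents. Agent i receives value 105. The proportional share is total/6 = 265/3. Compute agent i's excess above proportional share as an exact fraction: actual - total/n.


Step 1: Proportional share = 530/6 = 265/3
Step 2: Agent's actual allocation = 105
Step 3: Excess = 105 - 265/3 = 50/3

50/3


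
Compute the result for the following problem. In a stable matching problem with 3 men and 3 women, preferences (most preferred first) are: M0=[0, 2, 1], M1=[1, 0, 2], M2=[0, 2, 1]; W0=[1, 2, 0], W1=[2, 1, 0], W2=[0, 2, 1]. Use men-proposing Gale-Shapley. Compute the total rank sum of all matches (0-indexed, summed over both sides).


Step 1: Run Gale-Shapley (men propose, women hold best offer):
  M0 proposes to W0; she accepts
  M1 proposes to W1; she accepts
  M2 proposes to W0; she switches from M0
  M0 proposes to W2; she accepts
Step 2: Final matching: W0-M2, W1-M1, W2-M0
Step 3: 0-indexed ranks (man's rank of his match, then woman's): 0 + 1 + 0 + 1 + 1 + 0
Step 4: Total rank sum = 3

3


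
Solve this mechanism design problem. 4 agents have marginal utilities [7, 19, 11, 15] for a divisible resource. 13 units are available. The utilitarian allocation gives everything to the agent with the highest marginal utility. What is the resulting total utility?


Step 1: The marginal utilities are [7, 19, 11, 15]
Step 2: The highest marginal utility is 19
Step 3: All 13 units go to that agent
Step 4: Total utility = 19 * 13 = 247

247


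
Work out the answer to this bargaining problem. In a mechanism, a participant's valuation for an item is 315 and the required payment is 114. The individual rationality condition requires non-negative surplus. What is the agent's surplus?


Step 1: Surplus = value - payment = 315 - 114 = 201
Step 2: IR is satisfied (surplus >= 0)

201


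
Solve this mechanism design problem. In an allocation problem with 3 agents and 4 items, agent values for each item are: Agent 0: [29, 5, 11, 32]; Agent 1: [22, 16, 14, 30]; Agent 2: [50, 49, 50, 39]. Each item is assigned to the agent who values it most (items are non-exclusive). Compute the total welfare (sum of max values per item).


Step 1: For each item, find the maximum value among all agents.
Step 2: Item 0 -> Agent 2 (value 50)
Step 3: Item 1 -> Agent 2 (value 49)
Step 4: Item 2 -> Agent 2 (value 50)
Step 5: Item 3 -> Agent 2 (value 39)
Step 6: Total welfare = 50 + 49 + 50 + 39 = 188

188


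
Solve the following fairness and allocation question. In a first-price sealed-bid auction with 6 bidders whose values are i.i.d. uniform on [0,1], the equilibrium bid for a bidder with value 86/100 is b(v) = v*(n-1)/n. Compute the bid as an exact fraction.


Step 1: The symmetric BNE bidding function is b(v) = v * (n-1) / n
Step 2: Substitute v = 43/50 and n = 6
Step 3: b = 43/50 * 5/6
Step 4: b = 43/60

43/60


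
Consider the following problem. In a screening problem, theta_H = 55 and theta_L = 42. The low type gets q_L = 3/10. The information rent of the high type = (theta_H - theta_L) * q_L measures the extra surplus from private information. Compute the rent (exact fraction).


Step 1: theta_H - theta_L = 55 - 42 = 13
Step 2: Information rent = (theta_H - theta_L) * q_L
Step 3: = 13 * 3/10
Step 4: = 39/10

39/10


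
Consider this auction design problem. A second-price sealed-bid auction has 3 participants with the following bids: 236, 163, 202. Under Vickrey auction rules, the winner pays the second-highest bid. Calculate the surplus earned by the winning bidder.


Step 1: Sort bids in descending order: 236, 202, 163
Step 2: The winning bid is the highest: 236
Step 3: The payment equals the second-highest bid: 202
Step 4: Surplus = winner's bid - payment = 236 - 202 = 34

34


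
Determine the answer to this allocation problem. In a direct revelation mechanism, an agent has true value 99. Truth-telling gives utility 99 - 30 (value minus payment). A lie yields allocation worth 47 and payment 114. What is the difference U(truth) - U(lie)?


Step 1: U(truth) = value - payment = 99 - 30 = 69
Step 2: U(lie) = allocation - payment = 47 - 114 = -67
Step 3: IC gap = 69 - (-67) = 136

136


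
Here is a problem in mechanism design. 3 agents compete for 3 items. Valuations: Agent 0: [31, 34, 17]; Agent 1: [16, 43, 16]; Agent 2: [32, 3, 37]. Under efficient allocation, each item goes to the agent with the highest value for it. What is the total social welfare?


Step 1: For each item, find the maximum value among all agents.
Step 2: Item 0 -> Agent 2 (value 32)
Step 3: Item 1 -> Agent 1 (value 43)
Step 4: Item 2 -> Agent 2 (value 37)
Step 5: Total welfare = 32 + 43 + 37 = 112

112


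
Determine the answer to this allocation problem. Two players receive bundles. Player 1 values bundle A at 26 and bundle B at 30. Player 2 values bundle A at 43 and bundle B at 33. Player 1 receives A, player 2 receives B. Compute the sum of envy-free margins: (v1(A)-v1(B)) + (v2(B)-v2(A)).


Step 1: Player 1's margin = v1(A) - v1(B) = 26 - 30 = -4
Step 2: Player 2's margin = v2(B) - v2(A) = 33 - 43 = -10
Step 3: Total margin = -4 + -10 = -14

-14


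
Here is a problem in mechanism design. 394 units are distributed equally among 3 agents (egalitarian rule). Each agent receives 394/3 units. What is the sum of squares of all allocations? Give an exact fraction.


Step 1: Each agent's share = 394/3
Step 2: Square of each share = (394/3)^2 = 155236/9
Step 3: Sum of squares = 3 * 155236/9 = 155236/3

155236/3


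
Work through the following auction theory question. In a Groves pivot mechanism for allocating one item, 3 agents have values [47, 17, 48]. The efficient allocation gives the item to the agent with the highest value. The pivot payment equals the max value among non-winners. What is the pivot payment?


Step 1: The efficient winner is agent 2 with value 48
Step 2: Other agents' values: [47, 17]
Step 3: Pivot payment = max(others) = 47
Step 4: The winner pays 47

47


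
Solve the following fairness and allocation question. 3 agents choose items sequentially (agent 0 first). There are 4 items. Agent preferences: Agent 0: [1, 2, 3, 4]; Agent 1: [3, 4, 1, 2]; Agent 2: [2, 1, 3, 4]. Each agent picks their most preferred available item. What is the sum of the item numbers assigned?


Step 1: Agent 0 picks item 1
Step 2: Agent 1 picks item 3
Step 3: Agent 2 picks item 2
Step 4: Sum = 1 + 3 + 2 = 6

6


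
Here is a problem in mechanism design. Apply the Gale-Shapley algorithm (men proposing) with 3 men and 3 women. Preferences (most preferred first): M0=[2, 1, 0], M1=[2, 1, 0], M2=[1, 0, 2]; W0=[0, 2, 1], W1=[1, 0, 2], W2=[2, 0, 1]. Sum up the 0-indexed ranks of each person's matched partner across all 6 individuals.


Step 1: Run Gale-Shapley (men propose, women hold best offer):
  M0 proposes to W2; she accepts
  M1 proposes to W2; rejected
  M1 proposes to W1; she accepts
  M2 proposes to W1; rejected
  M2 proposes to W0; she accepts
Step 2: Final matching: W0-M2, W1-M1, W2-M0
Step 3: 0-indexed ranks (man's rank of his match, then woman's): 1 + 1 + 1 + 0 + 0 + 1
Step 4: Total rank sum = 4

4


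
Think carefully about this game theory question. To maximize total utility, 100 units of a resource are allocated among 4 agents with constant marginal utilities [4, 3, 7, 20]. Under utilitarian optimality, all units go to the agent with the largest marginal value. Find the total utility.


Step 1: The marginal utilities are [4, 3, 7, 20]
Step 2: The highest marginal utility is 20
Step 3: All 100 units go to that agent
Step 4: Total utility = 20 * 100 = 2000

2000


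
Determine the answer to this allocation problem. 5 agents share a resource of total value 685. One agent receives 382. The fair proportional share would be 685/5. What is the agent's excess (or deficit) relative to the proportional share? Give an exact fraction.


Step 1: Proportional share = 685/5 = 137
Step 2: Agent's actual allocation = 382
Step 3: Excess = 382 - 137 = 245

245


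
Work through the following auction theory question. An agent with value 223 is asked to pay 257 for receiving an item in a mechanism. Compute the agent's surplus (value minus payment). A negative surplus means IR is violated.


Step 1: Surplus = value - payment = 223 - 257 = -34
Step 2: IR is violated (surplus < 0)

-34


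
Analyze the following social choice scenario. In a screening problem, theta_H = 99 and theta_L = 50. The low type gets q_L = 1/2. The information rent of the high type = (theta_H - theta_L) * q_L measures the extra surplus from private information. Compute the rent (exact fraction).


Step 1: theta_H - theta_L = 99 - 50 = 49
Step 2: Information rent = (theta_H - theta_L) * q_L
Step 3: = 49 * 1/2
Step 4: = 49/2

49/2


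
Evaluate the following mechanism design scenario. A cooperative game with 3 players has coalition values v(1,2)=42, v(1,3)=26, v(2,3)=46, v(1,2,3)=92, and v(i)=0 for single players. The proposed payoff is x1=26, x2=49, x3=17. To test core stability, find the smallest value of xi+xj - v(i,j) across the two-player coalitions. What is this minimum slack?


Step 1: Slack for coalition (1,2): x1+x2 - v12 = 75 - 42 = 33
Step 2: Slack for coalition (1,3): x1+x3 - v13 = 43 - 26 = 17
Step 3: Slack for coalition (2,3): x2+x3 - v23 = 66 - 46 = 20
Step 4: Minimum slack = min(33, 17, 20) = 17, attained by (1,3); no pair can gain by deviating, so the allocation is in the core

17


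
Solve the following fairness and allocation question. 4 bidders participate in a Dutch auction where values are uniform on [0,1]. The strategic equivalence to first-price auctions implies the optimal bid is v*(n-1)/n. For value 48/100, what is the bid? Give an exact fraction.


Step 1: Dutch auctions are strategically equivalent to first-price auctions
Step 2: The equilibrium bid is b(v) = v*(n-1)/n
Step 3: b = 12/25 * 3/4
Step 4: b = 9/25

9/25


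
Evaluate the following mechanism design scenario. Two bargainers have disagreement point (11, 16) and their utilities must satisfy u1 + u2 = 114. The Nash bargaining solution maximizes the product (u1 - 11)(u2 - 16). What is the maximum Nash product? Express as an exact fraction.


Step 1: The Nash solution splits surplus symmetrically above the disagreement point
Step 2: u1 = (total + d1 - d2)/2 = (114 + 11 - 16)/2 = 109/2
Step 3: u2 = (total - d1 + d2)/2 = (114 - 11 + 16)/2 = 119/2
Step 4: Nash product = (109/2 - 11) * (119/2 - 16)
Step 5: = 87/2 * 87/2 = 7569/4

7569/4


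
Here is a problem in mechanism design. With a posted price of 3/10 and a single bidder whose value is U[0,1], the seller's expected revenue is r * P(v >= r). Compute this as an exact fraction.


Step 1: Posted price r = 3/10, value support [0,1]
Step 2: P(v >= r) = (1 - 3/10)/1 = 7/10
Step 3: Expected revenue = r * P(v >= r) = 3/10 * 7/10
Step 4: Revenue = 21/100

21/100


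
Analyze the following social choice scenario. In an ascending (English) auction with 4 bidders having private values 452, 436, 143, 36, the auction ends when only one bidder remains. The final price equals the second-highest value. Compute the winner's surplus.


Step 1: Identify the highest value: 452
Step 2: Identify the second-highest value: 436
Step 3: The final price = second-highest value = 436
Step 4: Surplus = 452 - 436 = 16

16


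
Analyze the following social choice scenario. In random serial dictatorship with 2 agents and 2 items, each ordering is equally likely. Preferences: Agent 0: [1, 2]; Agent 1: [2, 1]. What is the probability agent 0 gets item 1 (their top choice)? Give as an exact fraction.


Step 1: Agent 0 wants item 1
Step 2: There are 2 possible orderings of agents
Step 3: In 2 orderings, agent 0 gets item 1
Step 4: Probability = 2/2 = 1

1


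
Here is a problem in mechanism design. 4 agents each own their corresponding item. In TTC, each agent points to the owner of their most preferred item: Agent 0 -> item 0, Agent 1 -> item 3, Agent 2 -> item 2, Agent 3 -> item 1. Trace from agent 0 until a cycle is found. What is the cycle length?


Step 1: Trace the pointer graph from agent 0: 0 -> 0
Step 2: A cycle is detected when we revisit agent 0
Step 3: The cycle is: 0 -> 0
Step 4: Cycle length = 1

1


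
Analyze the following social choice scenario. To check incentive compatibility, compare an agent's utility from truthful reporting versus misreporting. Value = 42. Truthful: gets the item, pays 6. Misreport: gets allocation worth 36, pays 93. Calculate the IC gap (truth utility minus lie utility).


Step 1: U(truth) = value - payment = 42 - 6 = 36
Step 2: U(lie) = allocation - payment = 36 - 93 = -57
Step 3: IC gap = 36 - (-57) = 93

93


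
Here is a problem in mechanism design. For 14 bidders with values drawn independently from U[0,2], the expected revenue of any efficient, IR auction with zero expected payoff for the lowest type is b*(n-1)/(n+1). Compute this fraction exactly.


Step 1: By Revenue Equivalence, expected revenue = b*(n-1)/(n+1)
Step 2: Substituting n = 14, b = 2
Step 3: Revenue = 2*(14-1)/(14+1) = 2*13/15
Step 4: Revenue = 26/15

26/15


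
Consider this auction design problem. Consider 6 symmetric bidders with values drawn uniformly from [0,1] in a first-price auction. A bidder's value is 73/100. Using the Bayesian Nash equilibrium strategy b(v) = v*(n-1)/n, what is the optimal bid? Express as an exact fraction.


Step 1: The symmetric BNE bidding function is b(v) = v * (n-1) / n
Step 2: Substitute v = 73/100 and n = 6
Step 3: b = 73/100 * 5/6
Step 4: b = 73/120

73/120


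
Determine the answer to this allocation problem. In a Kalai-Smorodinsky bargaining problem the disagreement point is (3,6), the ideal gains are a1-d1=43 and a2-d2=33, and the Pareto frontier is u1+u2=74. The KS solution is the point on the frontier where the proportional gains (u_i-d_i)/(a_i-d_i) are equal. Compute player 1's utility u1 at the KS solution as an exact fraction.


Step 1: At the KS point, (u1-d1)/r1 = (u2-d2)/r2 = t and u1+u2 = 74
Step 2: u1 = d1 + r1*t and u2 = d2 + r2*t, so (d1 + r1*t) + (d2 + r2*t) = 74
Step 3: t = (74 - 3 - 6)/(43 + 33) = 65/76
Step 4: u1 = d1 + r1*t = 3 + 43 * 65/76 = 3023/76
Step 5: (Check: u2 = d2 + r2*t = 2601/76; u1+u2 = 3023/76 + 2601/76 = 74, on the frontier.)

3023/76


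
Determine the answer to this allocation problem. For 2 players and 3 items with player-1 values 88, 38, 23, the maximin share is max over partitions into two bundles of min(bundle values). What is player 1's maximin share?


Step 1: Item values = 88, 38, 23
Step 2: Enumerate all 2-bundle partitions and take the smaller bundle:
  Partition 1: {88} vs {38,23} -> bundles 88, 61; min = 61
  Partition 2: {38} vs {88,23} -> bundles 38, 111; min = 38
  Partition 3: {23} vs {88,38} -> bundles 23, 126; min = 23
Step 3: MMS = max(61, 38, 23) = 61

61


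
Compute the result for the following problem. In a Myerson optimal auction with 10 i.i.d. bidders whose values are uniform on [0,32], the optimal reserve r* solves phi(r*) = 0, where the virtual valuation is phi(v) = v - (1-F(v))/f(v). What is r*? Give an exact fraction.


Step 1: For U[0,32], F(v) = v/32 and f(v) = 1/32
Step 2: phi(v) = v - (1 - v/32)/(1/32) = v - (32 - v) = 2v - 32
Step 3: Set phi(r*) = 0: 2r* - 32 = 0
Step 4: r* = 32/2 = 16 (the number of bidders n = 10 does not enter)

16


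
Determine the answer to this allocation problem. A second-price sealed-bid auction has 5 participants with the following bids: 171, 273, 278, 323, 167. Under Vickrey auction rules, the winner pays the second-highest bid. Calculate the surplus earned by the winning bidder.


Step 1: Sort bids in descending order: 323, 278, 273, 171, 167
Step 2: The winning bid is the highest: 323
Step 3: The payment equals the second-highest bid: 278
Step 4: Surplus = winner's bid - payment = 323 - 278 = 45

45


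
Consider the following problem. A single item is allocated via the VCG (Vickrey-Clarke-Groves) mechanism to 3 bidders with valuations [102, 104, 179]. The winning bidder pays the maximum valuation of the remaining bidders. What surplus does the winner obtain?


Step 1: The winner is the agent with the highest value: agent 2 with value 179
Step 2: Values of other agents: [102, 104]
Step 3: VCG payment = max of others' values = 104
Step 4: Surplus = 179 - 104 = 75

75


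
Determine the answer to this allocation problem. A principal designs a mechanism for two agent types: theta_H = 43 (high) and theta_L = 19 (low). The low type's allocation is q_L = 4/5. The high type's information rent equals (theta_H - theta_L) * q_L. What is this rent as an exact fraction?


Step 1: theta_H - theta_L = 43 - 19 = 24
Step 2: Information rent = (theta_H - theta_L) * q_L
Step 3: = 24 * 4/5
Step 4: = 96/5

96/5


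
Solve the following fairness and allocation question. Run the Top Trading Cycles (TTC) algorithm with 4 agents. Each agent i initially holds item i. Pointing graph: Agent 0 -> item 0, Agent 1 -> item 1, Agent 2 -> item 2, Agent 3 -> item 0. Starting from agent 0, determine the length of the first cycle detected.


Step 1: Trace the pointer graph from agent 0: 0 -> 0
Step 2: A cycle is detected when we revisit agent 0
Step 3: The cycle is: 0 -> 0
Step 4: Cycle length = 1

1


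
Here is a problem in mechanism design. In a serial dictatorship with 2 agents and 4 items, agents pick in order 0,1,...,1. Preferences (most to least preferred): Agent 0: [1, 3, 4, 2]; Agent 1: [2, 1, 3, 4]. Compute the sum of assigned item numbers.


Step 1: Agent 0 picks item 1
Step 2: Agent 1 picks item 2
Step 3: Sum = 1 + 2 = 3

3


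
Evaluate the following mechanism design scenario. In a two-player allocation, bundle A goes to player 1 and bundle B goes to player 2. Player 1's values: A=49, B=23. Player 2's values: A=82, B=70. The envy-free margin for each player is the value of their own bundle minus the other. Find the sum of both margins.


Step 1: Player 1's margin = v1(A) - v1(B) = 49 - 23 = 26
Step 2: Player 2's margin = v2(B) - v2(A) = 70 - 82 = -12
Step 3: Total margin = 26 + -12 = 14

14


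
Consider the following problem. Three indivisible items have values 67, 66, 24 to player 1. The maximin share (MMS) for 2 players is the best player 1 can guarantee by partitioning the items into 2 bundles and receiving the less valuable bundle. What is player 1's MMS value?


Step 1: Item values = 67, 66, 24
Step 2: Enumerate all 2-bundle partitions and take the smaller bundle:
  Partition 1: {67} vs {66,24} -> bundles 67, 90; min = 67
  Partition 2: {66} vs {67,24} -> bundles 66, 91; min = 66
  Partition 3: {24} vs {67,66} -> bundles 24, 133; min = 24
Step 3: MMS = max(67, 66, 24) = 67

67


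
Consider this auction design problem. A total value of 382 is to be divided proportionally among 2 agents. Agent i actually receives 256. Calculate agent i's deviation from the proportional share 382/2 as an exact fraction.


Step 1: Proportional share = 382/2 = 191
Step 2: Agent's actual allocation = 256
Step 3: Excess = 256 - 191 = 65

65


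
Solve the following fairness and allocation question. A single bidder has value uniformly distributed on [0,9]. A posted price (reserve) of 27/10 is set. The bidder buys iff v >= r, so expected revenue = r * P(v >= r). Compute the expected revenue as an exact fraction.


Step 1: Posted price r = 27/10, value support [0,9]
Step 2: P(v >= r) = (9 - 27/10)/9 = 7/10
Step 3: Expected revenue = r * P(v >= r) = 27/10 * 7/10
Step 4: Revenue = 189/100

189/100


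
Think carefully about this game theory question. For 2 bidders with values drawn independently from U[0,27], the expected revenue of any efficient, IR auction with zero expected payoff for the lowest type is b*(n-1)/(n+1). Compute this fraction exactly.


Step 1: By Revenue Equivalence, expected revenue = b*(n-1)/(n+1)
Step 2: Substituting n = 2, b = 27
Step 3: Revenue = 27*(2-1)/(2+1) = 27*1/3
Step 4: Revenue = 27/3 = 9

9


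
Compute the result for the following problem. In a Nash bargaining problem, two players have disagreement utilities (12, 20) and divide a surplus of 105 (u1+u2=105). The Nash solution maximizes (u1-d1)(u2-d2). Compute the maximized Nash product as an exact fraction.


Step 1: The Nash solution splits surplus symmetrically above the disagreement point
Step 2: u1 = (total + d1 - d2)/2 = (105 + 12 - 20)/2 = 97/2
Step 3: u2 = (total - d1 + d2)/2 = (105 - 12 + 20)/2 = 113/2
Step 4: Nash product = (97/2 - 12) * (113/2 - 20)
Step 5: = 73/2 * 73/2 = 5329/4

5329/4


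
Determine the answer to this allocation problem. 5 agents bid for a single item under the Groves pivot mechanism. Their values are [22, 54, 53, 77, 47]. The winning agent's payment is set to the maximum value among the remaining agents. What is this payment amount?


Step 1: The efficient winner is agent 3 with value 77
Step 2: Other agents' values: [22, 54, 53, 47]
Step 3: Pivot payment = max(others) = 54
Step 4: The winner pays 54

54


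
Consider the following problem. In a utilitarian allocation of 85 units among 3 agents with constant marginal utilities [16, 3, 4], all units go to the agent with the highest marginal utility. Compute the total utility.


Step 1: The marginal utilities are [16, 3, 4]
Step 2: The highest marginal utility is 16
Step 3: All 85 units go to that agent
Step 4: Total utility = 16 * 85 = 1360

1360


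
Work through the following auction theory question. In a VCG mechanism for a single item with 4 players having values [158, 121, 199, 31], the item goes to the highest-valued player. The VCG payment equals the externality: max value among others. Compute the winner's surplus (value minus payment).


Step 1: The winner is the agent with the highest value: agent 2 with value 199
Step 2: Values of other agents: [158, 121, 31]
Step 3: VCG payment = max of others' values = 158
Step 4: Surplus = 199 - 158 = 41

41


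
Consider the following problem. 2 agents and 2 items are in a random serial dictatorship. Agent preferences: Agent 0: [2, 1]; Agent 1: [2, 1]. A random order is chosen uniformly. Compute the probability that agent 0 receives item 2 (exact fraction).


Step 1: Agent 0 wants item 2
Step 2: There are 2 possible orderings of agents
Step 3: In 1 orderings, agent 0 gets item 2
Step 4: Probability = 1/2

1/2


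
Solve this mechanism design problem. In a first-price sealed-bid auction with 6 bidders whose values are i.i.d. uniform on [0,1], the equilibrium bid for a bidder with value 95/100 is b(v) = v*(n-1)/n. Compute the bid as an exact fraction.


Step 1: The symmetric BNE bidding function is b(v) = v * (n-1) / n
Step 2: Substitute v = 19/20 and n = 6
Step 3: b = 19/20 * 5/6
Step 4: b = 19/24

19/24


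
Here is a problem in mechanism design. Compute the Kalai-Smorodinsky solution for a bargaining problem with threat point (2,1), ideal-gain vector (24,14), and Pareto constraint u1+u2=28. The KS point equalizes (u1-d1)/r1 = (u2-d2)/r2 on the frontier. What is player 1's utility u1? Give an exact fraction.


Step 1: At the KS point, (u1-d1)/r1 = (u2-d2)/r2 = t and u1+u2 = 28
Step 2: u1 = d1 + r1*t and u2 = d2 + r2*t, so (d1 + r1*t) + (d2 + r2*t) = 28
Step 3: t = (28 - 2 - 1)/(24 + 14) = 25/38
Step 4: u1 = d1 + r1*t = 2 + 24 * 25/38 = 338/19
Step 5: (Check: u2 = d2 + r2*t = 194/19; u1+u2 = 338/19 + 194/19 = 28, on the frontier.)

338/19


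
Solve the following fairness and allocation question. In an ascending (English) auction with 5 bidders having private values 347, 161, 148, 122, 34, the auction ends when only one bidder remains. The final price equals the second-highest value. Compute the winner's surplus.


Step 1: Identify the highest value: 347
Step 2: Identify the second-highest value: 161
Step 3: The final price = second-highest value = 161
Step 4: Surplus = 347 - 161 = 186

186


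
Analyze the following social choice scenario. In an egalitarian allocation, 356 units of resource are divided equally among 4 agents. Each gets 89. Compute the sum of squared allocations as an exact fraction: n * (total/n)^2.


Step 1: Each agent's share = 356/4 = 89
Step 2: Square of each share = (89)^2 = 7921
Step 3: Sum of squares = 4 * 7921 = 31684

31684


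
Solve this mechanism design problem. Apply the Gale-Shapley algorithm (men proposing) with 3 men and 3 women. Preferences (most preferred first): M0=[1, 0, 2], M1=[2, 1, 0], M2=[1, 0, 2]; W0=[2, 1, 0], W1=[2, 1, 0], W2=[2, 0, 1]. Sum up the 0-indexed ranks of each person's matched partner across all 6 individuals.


Step 1: Run Gale-Shapley (men propose, women hold best offer):
  M0 proposes to W1; she accepts
  M1 proposes to W2; she accepts
  M2 proposes to W1; she switches from M0
  M0 proposes to W0; she accepts
Step 2: Final matching: W0-M0, W1-M2, W2-M1
Step 3: 0-indexed ranks (man's rank of his match, then woman's): 1 + 2 + 0 + 0 + 0 + 2
Step 4: Total rank sum = 5

5


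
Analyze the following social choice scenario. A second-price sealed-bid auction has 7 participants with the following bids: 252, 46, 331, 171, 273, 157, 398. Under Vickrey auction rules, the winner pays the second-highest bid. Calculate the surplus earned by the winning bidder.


Step 1: Sort bids in descending order: 398, 331, 273, 252, 171, 157, 46
Step 2: The winning bid is the highest: 398
Step 3: The payment equals the second-highest bid: 331
Step 4: Surplus = winner's bid - payment = 398 - 331 = 67

67


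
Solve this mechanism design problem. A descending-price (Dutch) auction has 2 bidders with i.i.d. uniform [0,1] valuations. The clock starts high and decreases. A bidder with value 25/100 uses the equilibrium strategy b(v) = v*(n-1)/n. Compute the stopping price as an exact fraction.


Step 1: Dutch auctions are strategically equivalent to first-price auctions
Step 2: The equilibrium bid is b(v) = v*(n-1)/n
Step 3: b = 1/4 * 1/2
Step 4: b = 1/8

1/8


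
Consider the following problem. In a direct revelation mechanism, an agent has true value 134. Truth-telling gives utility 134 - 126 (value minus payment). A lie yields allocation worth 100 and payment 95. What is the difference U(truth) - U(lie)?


Step 1: U(truth) = value - payment = 134 - 126 = 8
Step 2: U(lie) = allocation - payment = 100 - 95 = 5
Step 3: IC gap = 8 - 5 = 3

3


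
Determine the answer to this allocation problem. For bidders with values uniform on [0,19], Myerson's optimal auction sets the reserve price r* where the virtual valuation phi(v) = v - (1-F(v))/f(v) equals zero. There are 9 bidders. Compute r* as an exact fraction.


Step 1: For U[0,19], F(v) = v/19 and f(v) = 1/19
Step 2: phi(v) = v - (1 - v/19)/(1/19) = v - (19 - v) = 2v - 19
Step 3: Set phi(r*) = 0: 2r* - 19 = 0
Step 4: r* = 19/2 (the number of bidders n = 9 does not enter)

19/2


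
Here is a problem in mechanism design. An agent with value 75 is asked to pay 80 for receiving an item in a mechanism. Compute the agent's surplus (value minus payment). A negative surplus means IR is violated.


Step 1: Surplus = value - payment = 75 - 80 = -5
Step 2: IR is violated (surplus < 0)

-5


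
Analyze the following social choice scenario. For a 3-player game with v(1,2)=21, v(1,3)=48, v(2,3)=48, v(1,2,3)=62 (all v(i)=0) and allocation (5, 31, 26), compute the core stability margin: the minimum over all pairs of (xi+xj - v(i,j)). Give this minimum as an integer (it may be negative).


Step 1: Slack for coalition (1,2): x1+x2 - v12 = 36 - 21 = 15
Step 2: Slack for coalition (1,3): x1+x3 - v13 = 31 - 48 = -17
Step 3: Slack for coalition (2,3): x2+x3 - v23 = 57 - 48 = 9
Step 4: Minimum slack = min(15, -17, 9) = -17, attained by (1,3); coalition (1,3) can block (slack < 0), so the allocation is not in the core

-17


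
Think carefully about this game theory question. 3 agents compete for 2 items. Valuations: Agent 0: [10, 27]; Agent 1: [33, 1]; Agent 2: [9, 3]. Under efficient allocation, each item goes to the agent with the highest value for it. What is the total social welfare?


Step 1: For each item, find the maximum value among all agents.
Step 2: Item 0 -> Agent 1 (value 33)
Step 3: Item 1 -> Agent 0 (value 27)
Step 4: Total welfare = 33 + 27 = 60

60


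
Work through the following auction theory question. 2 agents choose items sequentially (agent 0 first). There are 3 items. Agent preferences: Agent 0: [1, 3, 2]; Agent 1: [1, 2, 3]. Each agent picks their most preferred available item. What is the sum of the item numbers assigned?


Step 1: Agent 0 picks item 1
Step 2: Agent 1 picks item 2
Step 3: Sum = 1 + 2 = 3

3


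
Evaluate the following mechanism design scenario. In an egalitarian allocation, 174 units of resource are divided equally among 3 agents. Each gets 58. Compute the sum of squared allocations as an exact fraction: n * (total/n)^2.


Step 1: Each agent's share = 174/3 = 58
Step 2: Square of each share = (58)^2 = 3364
Step 3: Sum of squares = 3 * 3364 = 10092

10092


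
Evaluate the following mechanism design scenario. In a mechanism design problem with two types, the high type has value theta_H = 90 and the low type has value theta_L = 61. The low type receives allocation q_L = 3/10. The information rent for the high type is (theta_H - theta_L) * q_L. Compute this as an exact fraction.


Step 1: theta_H - theta_L = 90 - 61 = 29
Step 2: Information rent = (theta_H - theta_L) * q_L
Step 3: = 29 * 3/10
Step 4: = 87/10

87/10


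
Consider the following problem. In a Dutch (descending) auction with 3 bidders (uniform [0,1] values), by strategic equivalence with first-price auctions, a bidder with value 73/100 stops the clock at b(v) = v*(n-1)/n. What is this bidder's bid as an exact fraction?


Step 1: Dutch auctions are strategically equivalent to first-price auctions
Step 2: The equilibrium bid is b(v) = v*(n-1)/n
Step 3: b = 73/100 * 2/3
Step 4: b = 73/150

73/150


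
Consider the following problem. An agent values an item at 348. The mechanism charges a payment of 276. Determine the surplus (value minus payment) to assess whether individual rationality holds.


Step 1: Surplus = value - payment = 348 - 276 = 72
Step 2: IR is satisfied (surplus >= 0)

72


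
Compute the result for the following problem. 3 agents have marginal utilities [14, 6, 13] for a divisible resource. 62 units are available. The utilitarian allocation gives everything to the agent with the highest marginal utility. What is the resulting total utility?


Step 1: The marginal utilities are [14, 6, 13]
Step 2: The highest marginal utility is 14
Step 3: All 62 units go to that agent
Step 4: Total utility = 14 * 62 = 868

868


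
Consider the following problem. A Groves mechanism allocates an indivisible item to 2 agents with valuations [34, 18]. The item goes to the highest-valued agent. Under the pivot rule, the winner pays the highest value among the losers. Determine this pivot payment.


Step 1: The efficient winner is agent 0 with value 34
Step 2: Other agents' values: [18]
Step 3: Pivot payment = max(others) = 18
Step 4: The winner pays 18

18


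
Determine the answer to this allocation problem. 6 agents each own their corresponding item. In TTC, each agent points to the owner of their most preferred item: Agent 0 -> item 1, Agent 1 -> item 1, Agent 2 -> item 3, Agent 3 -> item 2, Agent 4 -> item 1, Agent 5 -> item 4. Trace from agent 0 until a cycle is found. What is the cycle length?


Step 1: Trace the pointer graph from agent 0: 0 -> 1 -> 1
Step 2: A cycle is detected when we revisit agent 1
Step 3: The cycle is: 1 -> 1
Step 4: Cycle length = 1

1


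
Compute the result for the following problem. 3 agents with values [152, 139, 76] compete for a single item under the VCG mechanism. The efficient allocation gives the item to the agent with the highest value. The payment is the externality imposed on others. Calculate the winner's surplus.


Step 1: The winner is the agent with the highest value: agent 0 with value 152
Step 2: Values of other agents: [139, 76]
Step 3: VCG payment = max of others' values = 139
Step 4: Surplus = 152 - 139 = 13

13


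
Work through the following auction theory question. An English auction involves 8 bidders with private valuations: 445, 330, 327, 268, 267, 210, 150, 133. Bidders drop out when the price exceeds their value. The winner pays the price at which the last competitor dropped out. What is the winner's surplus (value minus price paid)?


Step 1: Identify the highest value: 445
Step 2: Identify the second-highest value: 330
Step 3: The final price = second-highest value = 330
Step 4: Surplus = 445 - 330 = 115

115


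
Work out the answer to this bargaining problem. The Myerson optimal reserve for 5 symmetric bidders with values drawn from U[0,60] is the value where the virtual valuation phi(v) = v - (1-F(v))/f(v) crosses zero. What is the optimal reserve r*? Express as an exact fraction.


Step 1: For U[0,60], F(v) = v/60 and f(v) = 1/60
Step 2: phi(v) = v - (1 - v/60)/(1/60) = v - (60 - v) = 2v - 60
Step 3: Set phi(r*) = 0: 2r* - 60 = 0
Step 4: r* = 60/2 = 30 (the number of bidders n = 5 does not enter)

30


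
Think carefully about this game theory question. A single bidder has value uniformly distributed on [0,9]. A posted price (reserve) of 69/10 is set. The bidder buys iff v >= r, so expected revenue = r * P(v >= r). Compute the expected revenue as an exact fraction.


Step 1: Posted price r = 69/10, value support [0,9]
Step 2: P(v >= r) = (9 - 69/10)/9 = 7/30
Step 3: Expected revenue = r * P(v >= r) = 69/10 * 7/30
Step 4: Revenue = 161/100

161/100


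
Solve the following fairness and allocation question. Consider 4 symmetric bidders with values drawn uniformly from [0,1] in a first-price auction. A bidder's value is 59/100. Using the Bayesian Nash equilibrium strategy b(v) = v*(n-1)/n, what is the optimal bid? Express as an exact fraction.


Step 1: The symmetric BNE bidding function is b(v) = v * (n-1) / n
Step 2: Substitute v = 59/100 and n = 4
Step 3: b = 59/100 * 3/4
Step 4: b = 177/400

177/400


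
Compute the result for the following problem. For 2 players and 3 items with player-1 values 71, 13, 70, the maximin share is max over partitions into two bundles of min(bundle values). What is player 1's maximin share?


Step 1: Item values = 71, 13, 70
Step 2: Enumerate all 2-bundle partitions and take the smaller bundle:
  Partition 1: {71} vs {13,70} -> bundles 71, 83; min = 71
  Partition 2: {13} vs {71,70} -> bundles 13, 141; min = 13
  Partition 3: {70} vs {71,13} -> bundles 70, 84; min = 70
Step 3: MMS = max(71, 13, 70) = 71

71


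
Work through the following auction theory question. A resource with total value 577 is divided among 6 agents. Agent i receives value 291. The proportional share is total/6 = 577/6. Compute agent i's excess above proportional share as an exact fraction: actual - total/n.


Step 1: Proportional share = 577/6
Step 2: Agent's actual allocation = 291
Step 3: Excess = 291 - 577/6 = 1169/6

1169/6


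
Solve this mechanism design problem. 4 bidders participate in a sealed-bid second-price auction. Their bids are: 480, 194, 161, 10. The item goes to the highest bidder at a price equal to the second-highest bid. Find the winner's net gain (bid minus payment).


Step 1: Sort bids in descending order: 480, 194, 161, 10
Step 2: The winning bid is the highest: 480
Step 3: The payment equals the second-highest bid: 194
Step 4: Surplus = winner's bid - payment = 480 - 194 = 286

286


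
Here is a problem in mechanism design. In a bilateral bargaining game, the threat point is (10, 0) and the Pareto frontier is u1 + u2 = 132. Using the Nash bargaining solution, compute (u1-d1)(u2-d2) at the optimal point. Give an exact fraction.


Step 1: The Nash solution splits surplus symmetrically above the disagreement point
Step 2: u1 = (total + d1 - d2)/2 = (132 + 10 - 0)/2 = 71
Step 3: u2 = (total - d1 + d2)/2 = (132 - 10 + 0)/2 = 61
Step 4: Nash product = (71 - 10) * (61 - 0)
Step 5: = 61 * 61 = 3721

3721


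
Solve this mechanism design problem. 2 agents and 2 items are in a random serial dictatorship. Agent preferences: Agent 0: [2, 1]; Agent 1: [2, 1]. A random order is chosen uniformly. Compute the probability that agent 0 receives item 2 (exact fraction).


Step 1: Agent 0 wants item 2
Step 2: There are 2 possible orderings of agents
Step 3: In 1 orderings, agent 0 gets item 2
Step 4: Probability = 1/2

1/2
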